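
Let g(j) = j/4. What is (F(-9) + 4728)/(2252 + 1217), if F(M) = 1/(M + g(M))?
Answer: 212756/156105 ≈ 1.3629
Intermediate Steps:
g(j) = j/4 (g(j) = j*(¼) = j/4)
F(M) = 4/(5*M) (F(M) = 1/(M + M/4) = 1/(5*M/4) = 4/(5*M))
(F(-9) + 4728)/(2252 + 1217) = ((⅘)/(-9) + 4728)/(2252 + 1217) = ((⅘)*(-⅑) + 4728)/3469 = (-4/45 + 4728)*(1/3469) = (212756/45)*(1/3469) = 212756/156105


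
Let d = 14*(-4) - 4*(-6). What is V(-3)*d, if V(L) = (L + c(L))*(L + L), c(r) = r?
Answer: -1152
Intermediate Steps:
V(L) = 4*L**2 (V(L) = (L + L)*(L + L) = (2*L)*(2*L) = 4*L**2)
d = -32 (d = -56 + 24 = -32)
V(-3)*d = (4*(-3)**2)*(-32) = (4*9)*(-32) = 36*(-32) = -1152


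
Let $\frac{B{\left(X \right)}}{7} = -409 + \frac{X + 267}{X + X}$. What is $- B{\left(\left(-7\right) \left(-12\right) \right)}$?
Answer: $\frac{22787}{8} \approx 2848.4$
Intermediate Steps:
$B{\left(X \right)} = -2863 + \frac{7 \left(267 + X\right)}{2 X}$ ($B{\left(X \right)} = 7 \left(-409 + \frac{X + 267}{X + X}\right) = 7 \left(-409 + \frac{267 + X}{2 X}\right) = -2863 + \frac{7 \left(267 + X\right)}{2 X}$)
$- B{\left(\left(-7\right) \left(-12\right) \right)} = - \frac{7 \left(267 - 817 \left(\left(-7\right) \left(-12\right)\right)\right)}{2 \left(\left(-7\right) \left(-12\right)\right)} = - \frac{7 \left(267 - 68628\right)}{2 \cdot 84} = - \frac{7 \left(-68361\right)}{2 \cdot 84} = \left(-1\right) \left(- \frac{22787}{8}\right) = \frac{22787}{8}$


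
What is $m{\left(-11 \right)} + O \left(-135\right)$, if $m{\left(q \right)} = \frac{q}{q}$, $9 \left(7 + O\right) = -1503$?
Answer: $23491$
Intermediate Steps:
$O = -174$ ($O = -7 + \frac{1}{9} \left(-1503\right) = -7 - 167 = -174$)
$m{\left(q \right)} = 1$
$m{\left(-11 \right)} + O \left(-135\right) = 1 - -23490 = 1 + 23490 = 23491$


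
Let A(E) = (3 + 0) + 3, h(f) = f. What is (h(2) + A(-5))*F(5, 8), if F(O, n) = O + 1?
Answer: 48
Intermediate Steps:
F(O, n) = 1 + O
A(E) = 6 (A(E) = 3 + 3 = 6)
(h(2) + A(-5))*F(5, 8) = (2 + 6)*(1 + 5) = 8*6 = 48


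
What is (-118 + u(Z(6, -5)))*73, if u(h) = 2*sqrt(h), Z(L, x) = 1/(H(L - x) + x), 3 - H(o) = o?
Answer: -8614 + 146*I*sqrt(13)/13 ≈ -8614.0 + 40.493*I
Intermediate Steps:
H(o) = 3 - o
Z(L, x) = 1/(3 - L + 2*x) (Z(L, x) = 1/((3 - (L - x)) + x) = 1/((3 + (x - L)) + x) = 1/((3 + x - L) + x) = 1/(3 - L + 2*x))
(-118 + u(Z(6, -5)))*73 = (-118 + 2*sqrt(1/(3 - 1*6 + 2*(-5))))*73 = (-118 + 2*sqrt(1/(3 - 6 - 10)))*73 = (-118 + 2*sqrt(1/(-13)))*73 = (-118 + 2*sqrt(-1/13))*73 = (-118 + 2*(I*sqrt(13)/13))*73 = (-118 + 2*I*sqrt(13)/13)*73 = -8614 + 146*I*sqrt(13)/13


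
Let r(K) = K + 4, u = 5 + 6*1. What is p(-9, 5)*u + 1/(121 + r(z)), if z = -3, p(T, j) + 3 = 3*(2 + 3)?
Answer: 16105/122 ≈ 132.01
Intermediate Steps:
p(T, j) = 12 (p(T, j) = -3 + 3*(2 + 3) = -3 + 3*5 = -3 + 15 = 12)
u = 11 (u = 5 + 6 = 11)
r(K) = 4 + K
p(-9, 5)*u + 1/(121 + r(z)) = 12*11 + 1/(121 + (4 - 3)) = 132 + 1/(121 + 1) = 132 + 1/122 = 16105/122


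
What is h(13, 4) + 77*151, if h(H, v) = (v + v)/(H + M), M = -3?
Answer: 58139/5 ≈ 11628.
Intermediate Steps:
h(H, v) = 2*v/(-3 + H) (h(H, v) = (v + v)/(H - 3) = (2*v)/(-3 + H) = 2*v/(-3 + H))
h(13, 4) + 77*151 = 2*4/(-3 + 13) + 77*151 = 2*4/10 + 11627 = 2*4*(⅒) + 11627 = ⅘ + 11627 = 58139/5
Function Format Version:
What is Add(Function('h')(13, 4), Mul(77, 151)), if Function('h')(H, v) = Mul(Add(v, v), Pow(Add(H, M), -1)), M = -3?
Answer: Rational(58139, 5) ≈ 11628.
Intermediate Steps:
Function('h')(H, v) = Mul(2, v, Pow(Add(-3, H), -1)) (Function('h')(H, v) = Mul(Add(v, v), Pow(Add(H, -3), -1)) = Mul(Mul(2, v), Pow(Add(-3, H), -1)) = Mul(2, v, Pow(Add(-3, H), -1)))
Add(Function('h')(13, 4), Mul(77, 151)) = Add(Mul(2, 4, Pow(Add(-3, 13), -1)), Mul(77, 151)) = Add(Mul(2, 4, Pow(10, -1)), 11627) = Add(Mul(2, 4, Rational(1, 10)), 11627) = Add(Rational(4, 5), 11627) = Rational(58139, 5)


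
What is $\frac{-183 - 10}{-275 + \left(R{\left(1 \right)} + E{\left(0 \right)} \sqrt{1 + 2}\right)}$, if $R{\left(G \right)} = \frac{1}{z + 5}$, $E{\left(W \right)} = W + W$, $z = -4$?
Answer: $\frac{193}{274} \approx 0.70438$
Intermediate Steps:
$E{\left(W \right)} = 2 W$
$R{\left(G \right)} = 1$ ($R{\left(G \right)} = \frac{1}{-4 + 5} = 1^{-1} = 1$)
$\frac{-183 - 10}{-275 + \left(R{\left(1 \right)} + E{\left(0 \right)} \sqrt{1 + 2}\right)} = \frac{-183 - 10}{-275 + \left(1 + 2 \cdot 0 \sqrt{1 + 2}\right)} = - \frac{193}{-275 + \left(1 + 0 \sqrt{3}\right)} = - \frac{193}{-275 + \left(1 + 0\right)} = - \frac{193}{-275 + 1} = - \frac{193}{-274} = \left(-193\right) \left(- \frac{1}{274}\right) = \frac{193}{274}$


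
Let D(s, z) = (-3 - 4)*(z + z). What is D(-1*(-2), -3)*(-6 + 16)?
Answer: 420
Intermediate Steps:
D(s, z) = -14*z
D(-1*(-2), -3)*(-6 + 16) = (-14*(-3))*(-6 + 16) = 42*10 = 420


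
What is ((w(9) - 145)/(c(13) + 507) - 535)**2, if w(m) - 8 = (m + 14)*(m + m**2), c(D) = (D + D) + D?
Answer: 84202691329/298116 ≈ 2.8245e+5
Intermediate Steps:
c(D) = 3*D (c(D) = 2*D + D = 3*D)
w(m) = 8 + (14 + m)*(m + m**2) (w(m) = 8 + (m + 14)*(m + m**2) = 8 + (14 + m)*(m + m**2))
((w(9) - 145)/(c(13) + 507) - 535)**2 = (((8 + 9**3 + 14*9 + 15*9**2) - 145)/(3*13 + 507) - 535)**2 = (((8 + 729 + 126 + 15*81) - 145)/(39 + 507) - 535)**2 = (((8 + 729 + 126 + 1215) - 145)/546 - 535)**2 = ((2078 - 145)*(1/546) - 535)**2 = (1933*(1/546) - 535)**2 = (1933/546 - 535)**2 = (-290177/546)**2 = 84202691329/298116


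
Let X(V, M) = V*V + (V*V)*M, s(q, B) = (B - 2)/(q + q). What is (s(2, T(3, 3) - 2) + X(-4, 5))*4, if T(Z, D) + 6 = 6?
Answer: 380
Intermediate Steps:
T(Z, D) = 0 (T(Z, D) = -6 + 6 = 0)
s(q, B) = (-2 + B)/(2*q) (s(q, B) = (-2 + B)/((2*q)) = (-2 + B)*(1/(2*q)) = (-2 + B)/(2*q))
X(V, M) = V**2 + M*V**2 (X(V, M) = V**2 + V**2*M = V**2 + M*V**2)
(s(2, T(3, 3) - 2) + X(-4, 5))*4 = ((1/2)*(-2 + (0 - 2))/2 + (-4)**2*(1 + 5))*4 = ((1/2)*(1/2)*(-2 - 2) + 16*6)*4 = ((1/2)*(1/2)*(-4) + 96)*4 = (-1 + 96)*4 = 95*4 = 380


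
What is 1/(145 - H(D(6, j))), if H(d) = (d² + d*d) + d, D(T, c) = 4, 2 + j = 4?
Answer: 1/109 ≈ 0.0091743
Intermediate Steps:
j = 2 (j = -2 + 4 = 2)
H(d) = d + 2*d² (H(d) = (d² + d²) + d = 2*d² + d = d + 2*d²)
1/(145 - H(D(6, j))) = 1/(145 - 4*(1 + 2*4)) = 1/(145 - 4*(1 + 8)) = 1/(145 - 4*9) = 1/(145 - 1*36) = 1/(145 - 36) = 1/109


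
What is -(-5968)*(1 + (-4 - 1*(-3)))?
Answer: 0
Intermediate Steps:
-(-5968)*(1 + (-4 - 1*(-3))) = -(-5968)*(1 + (-4 + 3)) = -(-5968)*(1 - 1) = -(-5968)*0 = -1492*0 = 0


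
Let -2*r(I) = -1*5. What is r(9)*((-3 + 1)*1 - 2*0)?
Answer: -5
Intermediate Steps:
r(I) = 5/2 (r(I) = -(-1)*5/2 = -½*(-5) = 5/2)
r(9)*((-3 + 1)*1 - 2*0) = 5*((-3 + 1)*1 - 2*0)/2 = 5*(-2*1 + 0)/2 = 5*(-2 + 0)/2 = (5/2)*(-2) = -5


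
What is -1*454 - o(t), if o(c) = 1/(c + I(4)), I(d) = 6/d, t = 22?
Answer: -21340/47 ≈ -454.04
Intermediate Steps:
o(c) = 1/(3/2 + c) (o(c) = 1/(c + 6/4) = 1/(c + 6*(1/4)) = 1/(c + 3/2) = 1/(3/2 + c))
-1*454 - o(t) = -1*454 - 2/(3 + 2*22) = -454 - 2/(3 + 44) = -454 - 2/47 = -21340/47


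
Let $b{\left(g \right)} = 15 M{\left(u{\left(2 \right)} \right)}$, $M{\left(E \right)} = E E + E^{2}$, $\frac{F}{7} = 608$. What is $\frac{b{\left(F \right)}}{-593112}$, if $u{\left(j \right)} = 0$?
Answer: $0$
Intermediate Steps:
$F = 4256$ ($F = 7 \cdot 608 = 4256$)
$M{\left(E \right)} = 2 E^{2}$ ($M{\left(E \right)} = E^{2} + E^{2} = 2 E^{2}$)
$b{\left(g \right)} = 0$ ($b{\left(g \right)} = 15 \cdot 2 \cdot 0^{2} = 15 \cdot 2 \cdot 0 = 15 \cdot 0 = 0$)
$\frac{b{\left(F \right)}}{-593112} = \frac{0}{-593112} = 0 \left(- \frac{1}{593112}\right) = 0$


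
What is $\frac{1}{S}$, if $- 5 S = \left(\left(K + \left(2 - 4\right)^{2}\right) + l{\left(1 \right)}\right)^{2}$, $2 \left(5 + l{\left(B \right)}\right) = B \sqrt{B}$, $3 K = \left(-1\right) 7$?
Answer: $- \frac{180}{289} \approx -0.62284$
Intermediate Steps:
$K = - \frac{7}{3}$ ($K = \frac{\left(-1\right) 7}{3} = \frac{1}{3} \left(-7\right) = - \frac{7}{3} \approx -2.3333$)
$l{\left(B \right)} = -5 + \frac{B^{\frac{3}{2}}}{2}$ ($l{\left(B \right)} = -5 + \frac{B \sqrt{B}}{2} = -5 + \frac{B^{\frac{3}{2}}}{2}$)
$S = - \frac{289}{180}$ ($S = - \frac{\left(\left(- \frac{7}{3} + \left(2 - 4\right)^{2}\right) - \left(5 - \frac{1^{\frac{3}{2}}}{2}\right)\right)^{2}}{5} = - \frac{\left(\left(- \frac{7}{3} + \left(-2\right)^{2}\right) + \left(-5 + \frac{1}{2} \cdot 1\right)\right)^{2}}{5} = - \frac{\left(\left(- \frac{7}{3} + 4\right) + \left(-5 + \frac{1}{2}\right)\right)^{2}}{5} = - \frac{\left(\frac{5}{3} - \frac{9}{2}\right)^{2}}{5} = - \frac{\left(- \frac{17}{6}\right)^{2}}{5} = \left(- \frac{1}{5}\right) \frac{289}{36} = - \frac{289}{180} \approx -1.6056$)
$\frac{1}{S} = \frac{1}{- \frac{289}{180}} = - \frac{180}{289}$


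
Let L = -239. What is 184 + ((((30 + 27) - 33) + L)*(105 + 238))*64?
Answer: -4719496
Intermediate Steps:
184 + ((((30 + 27) - 33) + L)*(105 + 238))*64 = 184 + ((((30 + 27) - 33) - 239)*(105 + 238))*64 = 184 + (((57 - 33) - 239)*343)*64 = 184 + ((24 - 239)*343)*64 = 184 - 215*343*64 = 184 - 73745*64 = 184 - 4719680 = -4719496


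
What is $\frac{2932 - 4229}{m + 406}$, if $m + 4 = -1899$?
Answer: $\frac{1297}{1497} \approx 0.8664$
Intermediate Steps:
$m = -1903$ ($m = -4 - 1899 = -1903$)
$\frac{2932 - 4229}{m + 406} = \frac{2932 - 4229}{-1903 + 406} = - \frac{1297}{-1497} = \left(-1297\right) \left(- \frac{1}{1497}\right) = \frac{1297}{1497}$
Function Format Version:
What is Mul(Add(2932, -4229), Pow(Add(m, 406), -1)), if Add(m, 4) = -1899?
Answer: Rational(1297, 1497) ≈ 0.86640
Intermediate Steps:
m = -1903 (m = Add(-4, -1899) = -1903)
Mul(Add(2932, -4229), Pow(Add(m, 406), -1)) = Mul(Add(2932, -4229), Pow(Add(-1903, 406), -1)) = Mul(-1297, Pow(-1497, -1)) = Mul(-1297, Rational(-1, 1497)) = Rational(1297, 1497)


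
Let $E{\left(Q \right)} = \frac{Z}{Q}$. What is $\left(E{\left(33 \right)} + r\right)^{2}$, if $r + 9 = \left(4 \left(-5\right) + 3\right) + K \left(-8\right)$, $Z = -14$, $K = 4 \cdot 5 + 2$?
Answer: $\frac{44622400}{1089} \approx 40976.0$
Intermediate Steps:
$K = 22$ ($K = 20 + 2 = 22$)
$E{\left(Q \right)} = - \frac{14}{Q}$
$r = -202$ ($r = -9 + \left(\left(4 \left(-5\right) + 3\right) + 22 \left(-8\right)\right) = -9 + \left(\left(-20 + 3\right) - 176\right) = -9 - 193 = -202$)
$\left(E{\left(33 \right)} + r\right)^{2} = \left(- \frac{14}{33} - 202\right)^{2} = \left(- \frac{6680}{33}\right)^{2} = \frac{44622400}{1089}$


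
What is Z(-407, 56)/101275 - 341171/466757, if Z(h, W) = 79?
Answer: -34515219222/47270815175 ≈ -0.73016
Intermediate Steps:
Z(-407, 56)/101275 - 341171/466757 = 79/101275 - 341171/466757 = -34515219222/47270815175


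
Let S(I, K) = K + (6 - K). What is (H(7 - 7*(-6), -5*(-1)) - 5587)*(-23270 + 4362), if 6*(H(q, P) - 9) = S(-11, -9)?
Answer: 105449916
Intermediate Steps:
S(I, K) = 6
H(q, P) = 10 (H(q, P) = 9 + (1/6)*6 = 9 + 1 = 10)
(H(7 - 7*(-6), -5*(-1)) - 5587)*(-23270 + 4362) = (10 - 5587)*(-23270 + 4362) = -5577*(-18908) = 105449916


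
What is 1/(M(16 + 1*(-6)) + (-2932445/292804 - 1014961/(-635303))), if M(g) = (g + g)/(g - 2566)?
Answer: -88114386132/742387270241 ≈ -0.11869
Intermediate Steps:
M(g) = 2*g/(-2566 + g) (M(g) = (2*g)/(-2566 + g) = 2*g/(-2566 + g))
1/(M(16 + 1*(-6)) + (-2932445/292804 - 1014961/(-635303))) = 1/(2*(16 + 1*(-6))/(-2566 + (16 + 1*(-6))) + (-2932445/292804 - 1014961/(-635303))) = 1/(2*(16 - 6)/(-2566 + (16 - 6)) + (-2932445*1/292804 - 1014961*(-1/635303))) = 1/(2*10/(-2566 + 10) + (-2932445/292804 + 53419/33437)) = 1/(2*10/(-2556) - 82410866589/9790487348) = 1/(2*10*(-1/2556) - 82410866589/9790487348) = 1/(-5/639 - 82410866589/9790487348) = 1/(-742387270241/88114386132) = -88114386132/742387270241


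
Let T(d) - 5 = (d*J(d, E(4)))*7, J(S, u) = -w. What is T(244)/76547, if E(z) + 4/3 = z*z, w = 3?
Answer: -5119/76547 ≈ -0.066874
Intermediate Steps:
E(z) = -4/3 + z**2 (E(z) = -4/3 + z*z = -4/3 + z**2)
J(S, u) = -3 (J(S, u) = -1*3 = -3)
T(d) = 5 - 21*d (T(d) = 5 + (d*(-3))*7 = 5 - 3*d*7 = 5 - 21*d)
T(244)/76547 = (5 - 21*244)/76547 = (5 - 5124)*(1/76547) = -5119*1/76547 = -5119/76547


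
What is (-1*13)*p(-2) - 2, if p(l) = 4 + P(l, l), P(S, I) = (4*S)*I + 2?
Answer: -288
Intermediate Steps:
P(S, I) = 2 + 4*I*S (P(S, I) = 4*I*S + 2 = 2 + 4*I*S)
p(l) = 6 + 4*l² (p(l) = 4 + (2 + 4*l*l) = 4 + (2 + 4*l²) = 6 + 4*l²)
(-1*13)*p(-2) - 2 = (-1*13)*(6 + 4*(-2)²) - 2 = -13*(6 + 4*4) - 2 = -13*(6 + 16) - 2 = -13*22 - 2 = -286 - 2 = -288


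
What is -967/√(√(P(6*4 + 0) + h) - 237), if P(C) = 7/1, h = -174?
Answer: -967/√(-237 + I*√167) ≈ -1.7093 + 62.744*I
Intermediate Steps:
P(C) = 7 (P(C) = 7*1 = 7)
-967/√(√(P(6*4 + 0) + h) - 237) = -967/√(√(7 - 174) - 237) = -967/√(√(-167) - 237) = -967/√(I*√167 - 237) = -967/√(-237 + I*√167)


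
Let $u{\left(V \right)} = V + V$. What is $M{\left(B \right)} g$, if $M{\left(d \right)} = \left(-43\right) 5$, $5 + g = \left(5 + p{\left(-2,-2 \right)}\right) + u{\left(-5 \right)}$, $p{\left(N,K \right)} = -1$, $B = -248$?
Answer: $2365$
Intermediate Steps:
$u{\left(V \right)} = 2 V$
$g = -11$ ($g = -5 + \left(\left(5 - 1\right) + 2 \left(-5\right)\right) = -5 + \left(4 - 10\right) = -5 - 6 = -11$)
$M{\left(d \right)} = -215$
$M{\left(B \right)} g = \left(-215\right) \left(-11\right) = 2365$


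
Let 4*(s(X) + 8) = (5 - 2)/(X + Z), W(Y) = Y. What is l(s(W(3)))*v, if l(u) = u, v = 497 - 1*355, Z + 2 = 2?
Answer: -2201/2 ≈ -1100.5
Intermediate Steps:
Z = 0 (Z = -2 + 2 = 0)
s(X) = -8 + 3/(4*X) (s(X) = -8 + ((5 - 2)/(X + 0))/4 = -8 + (3/X)/4 = -8 + 3/(4*X))
v = 142 (v = 497 - 355 = 142)
l(s(W(3)))*v = (-8 + (3/4)/3)*142 = (-8 + (3/4)*(1/3))*142 = (-8 + 1/4)*142 = -31/4*142 = -2201/2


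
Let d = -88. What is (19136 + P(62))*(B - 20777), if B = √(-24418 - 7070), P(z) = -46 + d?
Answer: -394804554 + 304032*I*√123 ≈ -3.948e+8 + 3.3719e+6*I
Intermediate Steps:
P(z) = -134 (P(z) = -46 - 88 = -134)
B = 16*I*√123 (B = √(-31488) = 16*I*√123 ≈ 177.45*I)
(19136 + P(62))*(B - 20777) = (19136 - 134)*(16*I*√123 - 20777) = 19002*(-20777 + 16*I*√123) = -394804554 + 304032*I*√123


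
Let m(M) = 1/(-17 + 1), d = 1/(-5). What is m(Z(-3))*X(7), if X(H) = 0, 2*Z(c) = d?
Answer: 0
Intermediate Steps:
d = -⅕ (d = 1*(-⅕) = -⅕ ≈ -0.20000)
Z(c) = -⅒ (Z(c) = (½)*(-⅕) = -⅒)
m(M) = -1/16 (m(M) = 1/(-16) = -1/16)
m(Z(-3))*X(7) = -1/16*0 = 0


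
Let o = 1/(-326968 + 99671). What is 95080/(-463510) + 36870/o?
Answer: -388441792526398/46351 ≈ -8.3804e+9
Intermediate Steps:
o = -1/227297 (o = 1/(-227297) = -1/227297 ≈ -4.3995e-6)
95080/(-463510) + 36870/o = 95080/(-463510) + 36870/(-1/227297) = 95080*(-1/463510) + 36870*(-227297) = -9508/46351 - 8380440390 = -388441792526398/46351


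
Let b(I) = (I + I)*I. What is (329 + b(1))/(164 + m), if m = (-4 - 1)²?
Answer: 331/189 ≈ 1.7513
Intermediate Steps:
b(I) = 2*I² (b(I) = (2*I)*I = 2*I²)
m = 25 (m = (-5)² = 25)
(329 + b(1))/(164 + m) = (329 + 2*1²)/(164 + 25) = (329 + 2*1)/189 = (329 + 2)*(1/189) = 331*(1/189) = 331/189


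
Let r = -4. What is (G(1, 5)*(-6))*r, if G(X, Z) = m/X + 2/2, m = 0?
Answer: 24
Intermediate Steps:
G(X, Z) = 1 (G(X, Z) = 0/X + 2/2 = 0 + 2*(½) = 0 + 1 = 1)
(G(1, 5)*(-6))*r = (1*(-6))*(-4) = -6*(-4) = 24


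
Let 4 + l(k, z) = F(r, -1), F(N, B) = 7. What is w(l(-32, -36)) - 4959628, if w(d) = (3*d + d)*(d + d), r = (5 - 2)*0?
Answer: -4959556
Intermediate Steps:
r = 0 (r = 3*0 = 0)
l(k, z) = 3 (l(k, z) = -4 + 7 = 3)
w(d) = 8*d² (w(d) = (4*d)*(2*d) = 8*d²)
w(l(-32, -36)) - 4959628 = 8*3² - 4959628 = 8*9 - 4959628 = 72 - 4959628 = -4959556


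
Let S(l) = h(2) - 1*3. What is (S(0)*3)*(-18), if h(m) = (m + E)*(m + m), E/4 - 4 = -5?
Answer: 594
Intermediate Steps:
E = -4 (E = 16 + 4*(-5) = 16 - 20 = -4)
h(m) = 2*m*(-4 + m) (h(m) = (m - 4)*(m + m) = (-4 + m)*(2*m) = 2*m*(-4 + m))
S(l) = -11 (S(l) = 2*2*(-4 + 2) - 1*3 = 2*2*(-2) - 3 = -8 - 3 = -11)
(S(0)*3)*(-18) = -11*3*(-18) = -33*(-18) = 594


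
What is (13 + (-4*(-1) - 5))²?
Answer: 144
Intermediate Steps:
(13 + (-4*(-1) - 5))² = (13 + (4 - 5))² = (13 - 1)² = 12² = 144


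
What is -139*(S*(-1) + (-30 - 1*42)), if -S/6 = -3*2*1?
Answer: 15012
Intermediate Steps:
S = 36 (S = -6*(-3*2) = -(-36) = -6*(-6) = 36)
-139*(S*(-1) + (-30 - 1*42)) = -139*(36*(-1) + (-30 - 1*42)) = -139*(-36 + (-30 - 42)) = -139*(-36 - 72) = -139*(-108) = 15012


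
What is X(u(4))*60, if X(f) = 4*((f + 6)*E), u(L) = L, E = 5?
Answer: 12000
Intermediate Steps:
X(f) = 120 + 20*f (X(f) = 4*((f + 6)*5) = 4*((6 + f)*5) = 4*(30 + 5*f) = 120 + 20*f)
X(u(4))*60 = (120 + 20*4)*60 = (120 + 80)*60 = 200*60 = 12000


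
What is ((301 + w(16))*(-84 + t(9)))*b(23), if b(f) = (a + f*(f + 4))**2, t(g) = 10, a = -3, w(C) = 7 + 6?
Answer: -8874386064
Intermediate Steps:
w(C) = 13
b(f) = (-3 + f*(4 + f))**2 (b(f) = (-3 + f*(f + 4))**2 = (-3 + f*(4 + f))**2)
((301 + w(16))*(-84 + t(9)))*b(23) = ((301 + 13)*(-84 + 10))*(-3 + 23**2 + 4*23)**2 = (314*(-74))*(-3 + 529 + 92)**2 = -23236*618**2 = -23236*381924 = -8874386064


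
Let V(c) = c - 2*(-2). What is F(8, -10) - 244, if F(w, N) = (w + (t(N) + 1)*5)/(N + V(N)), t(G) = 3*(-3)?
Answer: -242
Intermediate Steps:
t(G) = -9
V(c) = 4 + c (V(c) = c + 4 = 4 + c)
F(w, N) = (-40 + w)/(4 + 2*N) (F(w, N) = (w + (-9 + 1)*5)/(N + (4 + N)) = (w - 8*5)/(4 + 2*N) = (w - 40)/(4 + 2*N) = (-40 + w)/(4 + 2*N))
F(8, -10) - 244 = (-40 + 8)/(2*(2 - 10)) - 244 = (½)*(-32)/(-8) - 244 = (½)*(-⅛)*(-32) - 244 = 2 - 244 = -242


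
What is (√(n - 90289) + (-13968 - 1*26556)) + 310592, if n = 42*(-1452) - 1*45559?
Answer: 270068 + 4*I*√12302 ≈ 2.7007e+5 + 443.66*I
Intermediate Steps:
n = -106543 (n = -60984 - 45559 = -106543)
(√(n - 90289) + (-13968 - 1*26556)) + 310592 = (√(-106543 - 90289) + (-13968 - 1*26556)) + 310592 = (√(-196832) + (-13968 - 26556)) + 310592 = (4*I*√12302 - 40524) + 310592 = (-40524 + 4*I*√12302) + 310592 = 270068 + 4*I*√12302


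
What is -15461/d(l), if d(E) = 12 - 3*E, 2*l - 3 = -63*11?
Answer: -15461/1047 ≈ -14.767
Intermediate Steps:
l = -345 (l = 3/2 + (-63*11)/2 = 3/2 + (½)*(-693) = 3/2 - 693/2 = -345)
-15461/d(l) = -15461/(12 - 3*(-345)) = -15461/(12 + 1035) = -15461/1047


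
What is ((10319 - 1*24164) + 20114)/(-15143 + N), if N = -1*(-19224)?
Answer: 6269/4081 ≈ 1.5361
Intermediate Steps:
N = 19224
((10319 - 1*24164) + 20114)/(-15143 + N) = ((10319 - 1*24164) + 20114)/(-15143 + 19224) = ((10319 - 24164) + 20114)/4081 = (-13845 + 20114)*(1/4081) = 6269*(1/4081) = 6269/4081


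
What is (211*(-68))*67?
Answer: -961316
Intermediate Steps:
(211*(-68))*67 = -14348*67 = -961316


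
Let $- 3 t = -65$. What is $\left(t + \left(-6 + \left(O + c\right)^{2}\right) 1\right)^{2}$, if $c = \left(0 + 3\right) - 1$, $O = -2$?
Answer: $\frac{2209}{9} \approx 245.44$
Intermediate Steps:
$t = \frac{65}{3}$ ($t = \left(- \frac{1}{3}\right) \left(-65\right) = \frac{65}{3} \approx 21.667$)
$c = 2$ ($c = 3 - 1 = 2$)
$\left(t + \left(-6 + \left(O + c\right)^{2}\right) 1\right)^{2} = \left(\frac{65}{3} + \left(-6 + \left(-2 + 2\right)^{2}\right) 1\right)^{2} = \left(\frac{65}{3} + \left(-6 + 0^{2}\right) 1\right)^{2} = \left(\frac{65}{3} + \left(-6 + 0\right) 1\right)^{2} = \left(\frac{65}{3} - 6\right)^{2} = \left(\frac{47}{3}\right)^{2} = \frac{2209}{9}$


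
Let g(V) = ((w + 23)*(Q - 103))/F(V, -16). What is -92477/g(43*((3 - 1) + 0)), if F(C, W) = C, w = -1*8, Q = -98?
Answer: 7953022/3015 ≈ 2637.8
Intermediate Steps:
w = -8
g(V) = -3015/V (g(V) = ((-8 + 23)*(-98 - 103))/V = (15*(-201))/V = -3015/V)
-92477/g(43*((3 - 1) + 0)) = -92477/((-3015*1/(43*((3 - 1) + 0)))) = -92477/((-3015*1/(43*(2 + 0)))) = -92477/((-3015/(43*2))) = -92477/((-3015/86)) = -92477/((-3015*1/86)) = -92477/(-3015/86) = -92477*(-86/3015) = 7953022/3015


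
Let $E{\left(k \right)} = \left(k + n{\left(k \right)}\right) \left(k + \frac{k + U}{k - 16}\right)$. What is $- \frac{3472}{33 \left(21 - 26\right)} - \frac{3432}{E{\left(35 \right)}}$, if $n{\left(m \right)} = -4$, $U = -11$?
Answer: $\frac{4876856}{271095} \approx 17.989$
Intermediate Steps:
$E{\left(k \right)} = \left(-4 + k\right) \left(k + \frac{-11 + k}{-16 + k}\right)$ ($E{\left(k \right)} = \left(k - 4\right) \left(k + \frac{k - 11}{k - 16}\right) = \left(-4 + k\right) \left(k + \frac{-11 + k}{-16 + k}\right)$)
$- \frac{3472}{33 \left(21 - 26\right)} - \frac{3432}{E{\left(35 \right)}} = - \frac{3472}{33 \left(21 - 26\right)} - \frac{3432}{\frac{1}{-16 + 35} \left(44 + 35^{3} - 19 \cdot 35^{2} + 49 \cdot 35\right)} = - \frac{3472}{33 \left(-5\right)} - \frac{3432}{\frac{1}{19} \left(44 + 42875 - 23275 + 1715\right)} = - \frac{3472}{-165} - \frac{3432}{\frac{1}{19} \left(44 + 42875 - 23275 + 1715\right)} = \left(-3472\right) \left(- \frac{1}{165}\right) - \frac{3432}{\frac{1}{19} \cdot 21359} = \frac{3472}{165} - \frac{3432}{\frac{21359}{19}} = \frac{3472}{165} - \frac{5016}{1643} = \frac{4876856}{271095}$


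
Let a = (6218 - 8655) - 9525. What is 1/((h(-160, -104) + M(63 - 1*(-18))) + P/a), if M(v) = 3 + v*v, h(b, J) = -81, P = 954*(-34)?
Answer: 5981/38791041 ≈ 0.00015419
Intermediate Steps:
P = -32436
a = -11962 (a = -2437 - 9525 = -11962)
M(v) = 3 + v²
1/((h(-160, -104) + M(63 - 1*(-18))) + P/a) = 1/((-81 + (3 + (63 - 1*(-18))²)) - 32436/(-11962)) = 1/((-81 + (3 + (63 + 18)²)) - 32436*(-1/11962)) = 1/((-81 + (3 + 81²)) + 16218/5981) = 1/((-81 + (3 + 6561)) + 16218/5981) = 1/((-81 + 6564) + 16218/5981) = 1/(6483 + 16218/5981) = 1/(38791041/5981) = 5981/38791041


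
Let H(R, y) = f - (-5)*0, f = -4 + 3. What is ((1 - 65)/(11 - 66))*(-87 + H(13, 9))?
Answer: -512/5 ≈ -102.40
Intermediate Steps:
f = -1
H(R, y) = -1 (H(R, y) = -1 - (-5)*0 = -1 - 1*0 = -1 + 0 = -1)
((1 - 65)/(11 - 66))*(-87 + H(13, 9)) = ((1 - 65)/(11 - 66))*(-87 - 1) = -64/(-55)*(-88) = -64*(-1/55)*(-88) = (64/55)*(-88) = -512/5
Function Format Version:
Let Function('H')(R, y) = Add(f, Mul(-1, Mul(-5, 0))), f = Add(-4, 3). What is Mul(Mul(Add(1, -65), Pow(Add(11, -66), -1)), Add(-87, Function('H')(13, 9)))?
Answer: Rational(-512, 5) ≈ -102.40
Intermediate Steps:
f = -1
Function('H')(R, y) = -1 (Function('H')(R, y) = Add(-1, Mul(-1, Mul(-5, 0))) = Add(-1, Mul(-1, 0)) = Add(-1, 0) = -1)
Mul(Mul(Add(1, -65), Pow(Add(11, -66), -1)), Add(-87, Function('H')(13, 9))) = Mul(Mul(Add(1, -65), Pow(Add(11, -66), -1)), Add(-87, -1)) = Mul(Mul(-64, Pow(-55, -1)), -88) = Mul(Mul(-64, Rational(-1, 55)), -88) = Mul(Rational(64, 55), -88) = Rational(-512, 5)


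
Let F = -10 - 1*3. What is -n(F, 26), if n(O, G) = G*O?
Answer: 338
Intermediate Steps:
F = -13 (F = -10 - 3 = -13)
-n(F, 26) = -26*(-13) = -1*(-338) = 338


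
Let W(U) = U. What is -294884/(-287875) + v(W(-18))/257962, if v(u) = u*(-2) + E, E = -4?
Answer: 38039039204/37130405375 ≈ 1.0245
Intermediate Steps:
v(u) = -4 - 2*u (v(u) = u*(-2) - 4 = -2*u - 4 = -4 - 2*u)
-294884/(-287875) + v(W(-18))/257962 = -294884/(-287875) + (-4 - 2*(-18))/257962 = -294884*(-1/287875) + (-4 + 36)*(1/257962) = 294884/287875 + 32*(1/257962) = 294884/287875 + 16/128981 = 38039039204/37130405375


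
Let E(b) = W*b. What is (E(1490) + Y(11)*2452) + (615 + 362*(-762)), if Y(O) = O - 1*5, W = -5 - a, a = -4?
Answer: -262007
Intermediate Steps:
W = -1 (W = -5 - 1*(-4) = -5 + 4 = -1)
E(b) = -b
Y(O) = -5 + O (Y(O) = O - 5 = -5 + O)
(E(1490) + Y(11)*2452) + (615 + 362*(-762)) = (-1*1490 + (-5 + 11)*2452) + (615 + 362*(-762)) = (-1490 + 6*2452) + (615 - 275844) = (-1490 + 14712) - 275229 = 13222 - 275229 = -262007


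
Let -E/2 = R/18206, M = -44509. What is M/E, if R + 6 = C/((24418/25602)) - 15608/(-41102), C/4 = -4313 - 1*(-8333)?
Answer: 101658906213591893/4228809320162 ≈ 24040.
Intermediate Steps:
C = 16080 (C = 4*(-4313 - 1*(-8333)) = 4*(-4313 + 8333) = 4*4020 = 16080)
R = 4228809320162/250907159 (R = -6 + (16080/((24418/25602)) - 15608/(-41102)) = -6 + (16080/((24418*(1/25602))) - 15608*(-1/41102)) = -6 + (16080/(12209/12801) + 7804/20551) = -6 + (16080*(12801/12209) + 7804/20551) = -6 + (205840080/12209 + 7804/20551) = -6 + 4230314763116/250907159 = 4228809320162/250907159 ≈ 16854.)
E = -4228809320162/2284007868377 (E = -8457618640324/(250907159*18206) = -2*2114404660081/2284007868377 = -4228809320162/2284007868377 ≈ -1.8515)
M/E = -44509/(-4228809320162/2284007868377) = -44509*(-2284007868377/4228809320162) = 101658906213591893/4228809320162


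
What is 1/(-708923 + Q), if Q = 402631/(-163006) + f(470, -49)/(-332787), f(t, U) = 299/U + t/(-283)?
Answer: -752233133170974/533277227493777426719 ≈ -1.4106e-6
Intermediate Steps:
f(t, U) = 299/U - t/283 (f(t, U) = 299/U + t*(-1/283) = 299/U - t/283)
Q = -1858026811025717/752233133170974 (Q = 402631/(-163006) + (299/(-49) - 1/283*470)/(-332787) = 402631*(-1/163006) + (299*(-1/49) - 470/283)*(-1/332787) = -402631/163006 + (-299/49 - 470/283)*(-1/332787) = -402631/163006 - 107647/13867*(-1/332787) = -402631/163006 + 107647/4614757329 = -1858026811025717/752233133170974 ≈ -2.4700)
1/(-708923 + Q) = 1/(-708923 - 1858026811025717/752233133170974) = 1/(-533277227493777426719/752233133170974) = -752233133170974/533277227493777426719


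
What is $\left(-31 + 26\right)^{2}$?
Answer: $25$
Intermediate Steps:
$\left(-31 + 26\right)^{2} = \left(-5\right)^{2} = 25$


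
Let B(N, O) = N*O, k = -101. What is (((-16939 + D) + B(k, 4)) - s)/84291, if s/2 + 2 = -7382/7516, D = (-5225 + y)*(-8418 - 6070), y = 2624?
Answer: 70774321862/158382789 ≈ 446.86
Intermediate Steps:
D = 37683288 (D = (-5225 + 2624)*(-8418 - 6070) = -2601*(-14488) = 37683288)
s = -11207/1879 (s = -4 + 2*(-7382/7516) = -4 + 2*(-7382*1/7516) = -4 + 2*(-3691/3758) = -4 - 3691/1879 = -11207/1879 ≈ -5.9643)
(((-16939 + D) + B(k, 4)) - s)/84291 = (((-16939 + 37683288) - 101*4) - 1*(-11207/1879))/84291 = ((37666349 - 404) + 11207/1879)*(1/84291) = (37665945 + 11207/1879)*(1/84291) = (70774321862/1879)*(1/84291) = 70774321862/158382789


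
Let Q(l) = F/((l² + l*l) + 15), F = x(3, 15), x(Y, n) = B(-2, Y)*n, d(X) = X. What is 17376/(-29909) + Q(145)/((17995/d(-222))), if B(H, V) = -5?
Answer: -526097333118/905596276783 ≈ -0.58094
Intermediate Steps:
x(Y, n) = -5*n
F = -75 (F = -5*15 = -75)
Q(l) = -75/(15 + 2*l²) (Q(l) = -75/((l² + l*l) + 15) = -75/((l² + l²) + 15) = -75/(2*l² + 15) = -75/(15 + 2*l²))
17376/(-29909) + Q(145)/((17995/d(-222))) = 17376/(-29909) + (-75/(15 + 2*145²))/((17995/(-222))) = 17376*(-1/29909) + (-75/(15 + 2*21025))/((17995*(-1/222))) = -17376/29909 + (-75/(15 + 42050))/(-17995/222) = -17376/29909 - 75/42065*(-222/17995) = -17376/29909 - 75*1/42065*(-222/17995) = -17376/29909 - 15/8413*(-222/17995) = -17376/29909 + 666/30278387 = -526097333118/905596276783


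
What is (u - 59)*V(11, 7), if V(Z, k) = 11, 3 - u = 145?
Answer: -2211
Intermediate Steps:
u = -142 (u = 3 - 1*145 = 3 - 145 = -142)
(u - 59)*V(11, 7) = (-142 - 59)*11 = -201*11 = -2211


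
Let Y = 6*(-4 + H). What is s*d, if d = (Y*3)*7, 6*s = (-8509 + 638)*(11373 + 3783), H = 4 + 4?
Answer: -10020601584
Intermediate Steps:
H = 8
Y = 24 (Y = 6*(-4 + 8) = 6*4 = 24)
s = -19882146 (s = ((-8509 + 638)*(11373 + 3783))/6 = (-7871*15156)/6 = (⅙)*(-119292876) = -19882146)
d = 504 (d = (24*3)*7 = 72*7 = 504)
s*d = -19882146*504 = -10020601584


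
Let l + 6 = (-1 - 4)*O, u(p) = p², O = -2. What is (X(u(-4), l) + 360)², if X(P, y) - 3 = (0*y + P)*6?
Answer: 210681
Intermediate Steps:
l = 4 (l = -6 + (-1 - 4)*(-2) = -6 - 5*(-2) = -6 + 10 = 4)
X(P, y) = 3 + 6*P (X(P, y) = 3 + (0*y + P)*6 = 3 + (0 + P)*6 = 3 + P*6 = 3 + 6*P)
(X(u(-4), l) + 360)² = ((3 + 6*(-4)²) + 360)² = ((3 + 6*16) + 360)² = ((3 + 96) + 360)² = (99 + 360)² = 459² = 210681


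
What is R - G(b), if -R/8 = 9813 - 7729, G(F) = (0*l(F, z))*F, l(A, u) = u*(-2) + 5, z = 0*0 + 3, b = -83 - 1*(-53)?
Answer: -16672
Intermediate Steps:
b = -30 (b = -83 + 53 = -30)
z = 3 (z = 0 + 3 = 3)
l(A, u) = 5 - 2*u (l(A, u) = -2*u + 5 = 5 - 2*u)
G(F) = 0 (G(F) = (0*(5 - 2*3))*F = (0*(5 - 6))*F = (0*(-1))*F = 0*F = 0)
R = -16672 (R = -8*(9813 - 7729) = -8*2084 = -16672)
R - G(b) = -16672 - 1*0 = -16672 + 0 = -16672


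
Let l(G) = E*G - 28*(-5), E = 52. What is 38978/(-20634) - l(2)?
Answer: -2536837/10317 ≈ -245.89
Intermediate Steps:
l(G) = 140 + 52*G (l(G) = 52*G - 28*(-5) = 52*G + 140 = 140 + 52*G)
38978/(-20634) - l(2) = 38978/(-20634) - (140 + 52*2) = 38978*(-1/20634) - (140 + 104) = -19489/10317 - 1*244 = -19489/10317 - 244 = -2536837/10317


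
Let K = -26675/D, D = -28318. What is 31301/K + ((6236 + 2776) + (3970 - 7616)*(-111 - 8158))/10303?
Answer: 9936849782104/274832525 ≈ 36156.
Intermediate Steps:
K = 26675/28318 (K = -26675/(-28318) = -26675*(-1/28318) = 26675/28318 ≈ 0.94198)
31301/K + ((6236 + 2776) + (3970 - 7616)*(-111 - 8158))/10303 = 31301/(26675/28318) + ((6236 + 2776) + (3970 - 7616)*(-111 - 8158))/10303 = 31301*(28318/26675) + (9012 - 3646*(-8269))*(1/10303) = 886381718/26675 + (9012 + 30148774)*(1/10303) = 886381718/26675 + 30157786*(1/10303) = 886381718/26675 + 30157786/10303 = 9936849782104/274832525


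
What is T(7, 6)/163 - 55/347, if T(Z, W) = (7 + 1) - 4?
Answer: -7577/56561 ≈ -0.13396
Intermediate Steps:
T(Z, W) = 4 (T(Z, W) = 8 - 4 = 4)
T(7, 6)/163 - 55/347 = 4/163 - 55/347 = -7577/56561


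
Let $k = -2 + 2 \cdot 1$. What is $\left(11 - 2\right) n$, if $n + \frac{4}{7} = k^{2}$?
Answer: $- \frac{36}{7} \approx -5.1429$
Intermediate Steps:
$k = 0$ ($k = -2 + 2 = 0$)
$n = - \frac{4}{7}$ ($n = - \frac{4}{7} + 0^{2} = - \frac{4}{7} + 0 = - \frac{4}{7} \approx -0.57143$)
$\left(11 - 2\right) n = \left(11 - 2\right) \left(- \frac{4}{7}\right) = 9 \left(- \frac{4}{7}\right) = - \frac{36}{7}$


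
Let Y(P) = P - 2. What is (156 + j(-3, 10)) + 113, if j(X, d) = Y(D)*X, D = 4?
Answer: 263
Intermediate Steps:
Y(P) = -2 + P
j(X, d) = 2*X (j(X, d) = (-2 + 4)*X = 2*X)
(156 + j(-3, 10)) + 113 = (156 + 2*(-3)) + 113 = (156 - 6) + 113 = 150 + 113 = 263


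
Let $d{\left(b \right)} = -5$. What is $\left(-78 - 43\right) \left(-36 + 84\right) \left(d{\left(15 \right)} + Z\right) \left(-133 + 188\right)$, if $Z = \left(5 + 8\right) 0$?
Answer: $1597200$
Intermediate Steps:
$Z = 0$ ($Z = 13 \cdot 0 = 0$)
$\left(-78 - 43\right) \left(-36 + 84\right) \left(d{\left(15 \right)} + Z\right) \left(-133 + 188\right) = \left(-78 - 43\right) \left(-36 + 84\right) \left(-5 + 0\right) \left(-133 + 188\right) = \left(-121\right) 48 \left(\left(-5\right) 55\right) = \left(-5808\right) \left(-275\right) = 1597200$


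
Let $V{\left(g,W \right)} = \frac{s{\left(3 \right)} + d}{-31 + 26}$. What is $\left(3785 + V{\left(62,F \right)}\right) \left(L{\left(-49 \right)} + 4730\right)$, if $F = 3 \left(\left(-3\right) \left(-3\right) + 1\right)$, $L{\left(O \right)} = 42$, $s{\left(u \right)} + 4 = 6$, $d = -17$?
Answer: $18076336$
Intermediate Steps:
$s{\left(u \right)} = 2$ ($s{\left(u \right)} = -4 + 6 = 2$)
$F = 30$ ($F = 3 \left(9 + 1\right) = 3 \cdot 10 = 30$)
$V{\left(g,W \right)} = 3$ ($V{\left(g,W \right)} = \frac{2 - 17}{-31 + 26} = - \frac{15}{-5} = \left(-15\right) \left(- \frac{1}{5}\right) = 3$)
$\left(3785 + V{\left(62,F \right)}\right) \left(L{\left(-49 \right)} + 4730\right) = \left(3785 + 3\right) \left(42 + 4730\right) = 3788 \cdot 4772 = 18076336$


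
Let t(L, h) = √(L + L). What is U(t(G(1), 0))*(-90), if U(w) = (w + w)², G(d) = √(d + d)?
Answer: -720*√2 ≈ -1018.2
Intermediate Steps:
G(d) = √2*√d (G(d) = √(2*d) = √2*√d)
t(L, h) = √2*√L (t(L, h) = √(2*L) = √2*√L)
U(w) = 4*w² (U(w) = (2*w)² = 4*w²)
U(t(G(1), 0))*(-90) = (4*(√2*√(√2*√1))²)*(-90) = (4*(√2*√(√2*1))²)*(-90) = (4*(√2*√(√2))²)*(-90) = (4*(√2*2^(¼))²)*(-90) = (4*(2^(¾))²)*(-90) = (4*(2*√2))*(-90) = (8*√2)*(-90) = -720*√2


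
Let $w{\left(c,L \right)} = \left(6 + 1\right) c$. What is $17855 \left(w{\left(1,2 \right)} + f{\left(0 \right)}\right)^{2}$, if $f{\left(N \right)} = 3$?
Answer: $1785500$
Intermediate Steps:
$w{\left(c,L \right)} = 7 c$
$17855 \left(w{\left(1,2 \right)} + f{\left(0 \right)}\right)^{2} = 17855 \left(7 \cdot 1 + 3\right)^{2} = 17855 \left(7 + 3\right)^{2} = 17855 \cdot 10^{2} = 17855 \cdot 100 = 1785500$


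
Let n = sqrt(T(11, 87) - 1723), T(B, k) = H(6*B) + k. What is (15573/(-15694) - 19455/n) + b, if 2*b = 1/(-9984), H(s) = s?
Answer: -155488679/156688896 + 3891*I*sqrt(1570)/314 ≈ -0.99234 + 491.0*I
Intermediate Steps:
T(B, k) = k + 6*B (T(B, k) = 6*B + k = k + 6*B)
n = I*sqrt(1570) (n = sqrt((87 + 6*11) - 1723) = sqrt((87 + 66) - 1723) = sqrt(153 - 1723) = sqrt(-1570) = I*sqrt(1570) ≈ 39.623*I)
b = -1/19968 (b = (1/2)/(-9984) = (1/2)*(-1/9984) = -1/19968 ≈ -5.0080e-5)
(15573/(-15694) - 19455/n) + b = (15573/(-15694) - 19455*(-I*sqrt(1570)/1570)) - 1/19968 = (15573*(-1/15694) - (-3891)*I*sqrt(1570)/314) - 1/19968 = (-15573/15694 + 3891*I*sqrt(1570)/314) - 1/19968 = -155488679/156688896 + 3891*I*sqrt(1570)/314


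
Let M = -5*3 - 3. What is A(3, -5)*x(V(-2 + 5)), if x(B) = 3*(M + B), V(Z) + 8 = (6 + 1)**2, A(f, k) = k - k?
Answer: 0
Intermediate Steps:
M = -18 (M = -15 - 3 = -18)
A(f, k) = 0
V(Z) = 41 (V(Z) = -8 + (6 + 1)**2 = -8 + 7**2 = -8 + 49 = 41)
x(B) = -54 + 3*B (x(B) = 3*(-18 + B) = -54 + 3*B)
A(3, -5)*x(V(-2 + 5)) = 0*(-54 + 3*41) = 0*(-54 + 123) = 0*69 = 0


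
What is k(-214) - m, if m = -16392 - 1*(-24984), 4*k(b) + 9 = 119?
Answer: -17129/2 ≈ -8564.5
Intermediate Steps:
k(b) = 55/2 (k(b) = -9/4 + (1/4)*119 = -9/4 + 119/4 = 55/2)
m = 8592 (m = -16392 + 24984 = 8592)
k(-214) - m = 55/2 - 1*8592 = 55/2 - 8592 = -17129/2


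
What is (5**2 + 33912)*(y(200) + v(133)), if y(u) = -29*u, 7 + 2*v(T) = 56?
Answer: -392006287/2 ≈ -1.9600e+8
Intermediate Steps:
v(T) = 49/2 (v(T) = -7/2 + (1/2)*56 = -7/2 + 28 = 49/2)
(5**2 + 33912)*(y(200) + v(133)) = (5**2 + 33912)*(-29*200 + 49/2) = (25 + 33912)*(-5800 + 49/2) = 33937*(-11551/2) = -392006287/2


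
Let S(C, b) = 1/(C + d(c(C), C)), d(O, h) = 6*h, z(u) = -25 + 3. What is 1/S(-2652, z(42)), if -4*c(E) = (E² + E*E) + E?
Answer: -18564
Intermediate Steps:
z(u) = -22
c(E) = -E²/2 - E/4 (c(E) = -((E² + E*E) + E)/4 = -((E² + E²) + E)/4 = -(2*E² + E)/4 = -(E + 2*E²)/4 = -E²/2 - E/4)
S(C, b) = 1/(7*C) (S(C, b) = 1/(C + 6*C) = 1/(7*C))
1/S(-2652, z(42)) = 1/((⅐)/(-2652)) = 1/((⅐)*(-1/2652)) = 1/(-1/18564) = -18564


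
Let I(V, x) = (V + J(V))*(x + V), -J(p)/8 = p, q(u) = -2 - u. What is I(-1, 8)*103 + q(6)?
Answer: 5039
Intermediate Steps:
J(p) = -8*p
I(V, x) = -7*V*(V + x) (I(V, x) = (V - 8*V)*(x + V) = (-7*V)*(V + x) = -7*V*(V + x))
I(-1, 8)*103 + q(6) = (7*(-1)*(-1*(-1) - 1*8))*103 + (-2 - 1*6) = (7*(-1)*(1 - 8))*103 + (-2 - 6) = (7*(-1)*(-7))*103 - 8 = 49*103 - 8 = 5047 - 8 = 5039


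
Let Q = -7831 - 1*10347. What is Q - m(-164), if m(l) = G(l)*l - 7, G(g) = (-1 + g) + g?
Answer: -72127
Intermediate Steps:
G(g) = -1 + 2*g
m(l) = -7 + l*(-1 + 2*l) (m(l) = (-1 + 2*l)*l - 7 = l*(-1 + 2*l) - 7 = -7 + l*(-1 + 2*l))
Q = -18178 (Q = -7831 - 10347 = -18178)
Q - m(-164) = -18178 - (-7 - 164*(-1 + 2*(-164))) = -18178 - (-7 - 164*(-1 - 328)) = -18178 - (-7 - 164*(-329)) = -18178 - (-7 + 53956) = -18178 - 1*53949 = -18178 - 53949 = -72127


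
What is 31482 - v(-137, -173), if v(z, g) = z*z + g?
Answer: 12886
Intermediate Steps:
v(z, g) = g + z² (v(z, g) = z² + g = g + z²)
31482 - v(-137, -173) = 31482 - (-173 + (-137)²) = 31482 - (-173 + 18769) = 31482 - 1*18596 = 31482 - 18596 = 12886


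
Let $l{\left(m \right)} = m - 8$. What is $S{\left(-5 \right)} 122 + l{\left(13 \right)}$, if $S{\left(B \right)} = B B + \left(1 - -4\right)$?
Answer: $3665$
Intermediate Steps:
$l{\left(m \right)} = -8 + m$
$S{\left(B \right)} = 5 + B^{2}$ ($S{\left(B \right)} = B^{2} + \left(1 + 4\right) = B^{2} + 5 = 5 + B^{2}$)
$S{\left(-5 \right)} 122 + l{\left(13 \right)} = \left(5 + \left(-5\right)^{2}\right) 122 + \left(-8 + 13\right) = \left(5 + 25\right) 122 + 5 = 30 \cdot 122 + 5 = 3660 + 5 = 3665$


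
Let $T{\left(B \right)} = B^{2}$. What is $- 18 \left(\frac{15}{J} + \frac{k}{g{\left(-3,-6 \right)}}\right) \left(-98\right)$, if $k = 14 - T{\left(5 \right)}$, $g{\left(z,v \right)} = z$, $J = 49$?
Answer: $7008$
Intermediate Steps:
$k = -11$ ($k = 14 - 5^{2} = 14 - 25 = -11$)
$- 18 \left(\frac{15}{J} + \frac{k}{g{\left(-3,-6 \right)}}\right) \left(-98\right) = - 18 \left(\frac{15}{49} - \frac{11}{-3}\right) \left(-98\right) = - 18 \left(15 \cdot \frac{1}{49} - - \frac{11}{3}\right) \left(-98\right) = - 18 \left(\frac{15}{49} + \frac{11}{3}\right) \left(-98\right) = \left(-18\right) \frac{584}{147} \left(-98\right) = \left(- \frac{3504}{49}\right) \left(-98\right) = 7008$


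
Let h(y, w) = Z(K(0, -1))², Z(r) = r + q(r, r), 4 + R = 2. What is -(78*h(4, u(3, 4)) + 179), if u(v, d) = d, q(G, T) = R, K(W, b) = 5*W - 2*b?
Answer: -179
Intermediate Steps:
K(W, b) = -2*b + 5*W
R = -2 (R = -4 + 2 = -2)
q(G, T) = -2
Z(r) = -2 + r (Z(r) = r - 2 = -2 + r)
h(y, w) = 0 (h(y, w) = (-2 + (-2*(-1) + 5*0))² = (-2 + (2 + 0))² = (-2 + 2)² = 0² = 0)
-(78*h(4, u(3, 4)) + 179) = -(78*0 + 179) = -(0 + 179) = -1*179 = -179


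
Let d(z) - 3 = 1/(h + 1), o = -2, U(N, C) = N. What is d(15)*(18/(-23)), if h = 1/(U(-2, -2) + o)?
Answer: -78/23 ≈ -3.3913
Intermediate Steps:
h = -¼ (h = 1/(-2 - 2) = 1/(-4) = -¼ ≈ -0.25000)
d(z) = 13/3 (d(z) = 3 + 1/(-¼ + 1) = 3 + 1/(¾) = 3 + 4/3 = 13/3)
d(15)*(18/(-23)) = 13*(18/(-23))/3 = 13*(18*(-1/23))/3 = (13/3)*(-18/23) = -78/23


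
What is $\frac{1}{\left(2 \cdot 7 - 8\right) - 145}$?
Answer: $- \frac{1}{139} \approx -0.0071942$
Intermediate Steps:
$\frac{1}{\left(2 \cdot 7 - 8\right) - 145} = \frac{1}{\left(14 - 8\right) - 145} = \frac{1}{6 - 145} = \frac{1}{-139} = - \frac{1}{139}$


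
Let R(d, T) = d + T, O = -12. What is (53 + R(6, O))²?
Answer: 2209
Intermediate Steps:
R(d, T) = T + d
(53 + R(6, O))² = (53 + (-12 + 6))² = (53 - 6)² = 47² = 2209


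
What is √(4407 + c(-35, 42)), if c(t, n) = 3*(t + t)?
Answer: √4197 ≈ 64.784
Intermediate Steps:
c(t, n) = 6*t (c(t, n) = 3*(2*t) = 6*t)
√(4407 + c(-35, 42)) = √(4407 + 6*(-35)) = √(4407 - 210) = √4197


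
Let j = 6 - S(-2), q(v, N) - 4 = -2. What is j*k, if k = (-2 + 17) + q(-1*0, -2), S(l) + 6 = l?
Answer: 238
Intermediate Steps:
q(v, N) = 2 (q(v, N) = 4 - 2 = 2)
S(l) = -6 + l
k = 17 (k = (-2 + 17) + 2 = 15 + 2 = 17)
j = 14 (j = 6 - (-6 - 2) = 6 - 1*(-8) = 6 + 8 = 14)
j*k = 14*17 = 238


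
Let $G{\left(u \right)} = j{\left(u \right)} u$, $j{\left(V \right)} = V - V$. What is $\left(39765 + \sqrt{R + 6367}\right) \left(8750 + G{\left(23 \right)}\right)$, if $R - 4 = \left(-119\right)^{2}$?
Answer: $347943750 + 17500 \sqrt{5133} \approx 3.492 \cdot 10^{8}$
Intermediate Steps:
$j{\left(V \right)} = 0$
$R = 14165$ ($R = 4 + \left(-119\right)^{2} = 4 + 14161 = 14165$)
$G{\left(u \right)} = 0$ ($G{\left(u \right)} = 0 u = 0$)
$\left(39765 + \sqrt{R + 6367}\right) \left(8750 + G{\left(23 \right)}\right) = \left(39765 + \sqrt{14165 + 6367}\right) \left(8750 + 0\right) = \left(39765 + \sqrt{20532}\right) 8750 = \left(39765 + 2 \sqrt{5133}\right) 8750 = 347943750 + 17500 \sqrt{5133}$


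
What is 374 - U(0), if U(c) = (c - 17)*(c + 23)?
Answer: 765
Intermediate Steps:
U(c) = (-17 + c)*(23 + c)
374 - U(0) = 374 - (-391 + 0² + 6*0) = 374 - (-391 + 0 + 0) = 374 - 1*(-391) = 374 + 391 = 765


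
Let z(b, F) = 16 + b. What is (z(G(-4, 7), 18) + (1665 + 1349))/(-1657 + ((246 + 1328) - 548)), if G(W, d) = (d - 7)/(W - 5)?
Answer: -3030/631 ≈ -4.8019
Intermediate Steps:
G(W, d) = (-7 + d)/(-5 + W)
(z(G(-4, 7), 18) + (1665 + 1349))/(-1657 + ((246 + 1328) - 548)) = ((16 + (-7 + 7)/(-5 - 4)) + (1665 + 1349))/(-1657 + ((246 + 1328) - 548)) = ((16 + 0/(-9)) + 3014)/(-1657 + (1574 - 548)) = ((16 - ⅑*0) + 3014)/(-1657 + 1026) = ((16 + 0) + 3014)/(-631) = (16 + 3014)*(-1/631) = 3030*(-1/631) = -3030/631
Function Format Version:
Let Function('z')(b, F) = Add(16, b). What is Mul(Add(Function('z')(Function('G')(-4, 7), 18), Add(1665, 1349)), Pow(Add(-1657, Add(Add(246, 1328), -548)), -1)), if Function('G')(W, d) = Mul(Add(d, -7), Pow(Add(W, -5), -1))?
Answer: Rational(-3030, 631) ≈ -4.8019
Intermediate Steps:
Function('G')(W, d) = Mul(Pow(Add(-5, W), -1), Add(-7, d)) (Function('G')(W, d) = Mul(Add(-7, d), Pow(Add(-5, W), -1)) = Mul(Pow(Add(-5, W), -1), Add(-7, d)))
Mul(Add(Function('z')(Function('G')(-4, 7), 18), Add(1665, 1349)), Pow(Add(-1657, Add(Add(246, 1328), -548)), -1)) = Mul(Add(Add(16, Mul(Pow(Add(-5, -4), -1), Add(-7, 7))), Add(1665, 1349)), Pow(Add(-1657, Add(Add(246, 1328), -548)), -1)) = Mul(Add(Add(16, Mul(Pow(-9, -1), 0)), 3014), Pow(Add(-1657, Add(1574, -548)), -1)) = Mul(Add(Add(16, Mul(Rational(-1, 9), 0)), 3014), Pow(Add(-1657, 1026), -1)) = Mul(Add(Add(16, 0), 3014), Pow(-631, -1)) = Mul(Add(16, 3014), Rational(-1, 631)) = Mul(3030, Rational(-1, 631)) = Rational(-3030, 631)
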